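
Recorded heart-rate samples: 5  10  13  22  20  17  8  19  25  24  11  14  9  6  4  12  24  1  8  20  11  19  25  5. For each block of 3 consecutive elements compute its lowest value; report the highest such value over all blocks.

5 10 13 → min 5
10 13 22 → min 10
13 22 20 → min 13
22 20 17 → min 17
20 17 8 → min 8
17 8 19 → min 8
8 19 25 → min 8
19 25 24 → min 19
25 24 11 → min 11
24 11 14 → min 11
11 14 9 → min 9
14 9 6 → min 6
9 6 4 → min 4
6 4 12 → min 4
4 12 24 → min 4
12 24 1 → min 1
24 1 8 → min 1
1 8 20 → min 1
8 20 11 → min 8
20 11 19 → min 11
11 19 25 → min 11
19 25 5 → min 5
Highest of these is 19.

19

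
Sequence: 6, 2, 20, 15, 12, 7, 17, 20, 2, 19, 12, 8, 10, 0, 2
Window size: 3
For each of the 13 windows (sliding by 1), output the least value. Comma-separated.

2, 2, 12, 7, 7, 7, 2, 2, 2, 8, 8, 0, 0

(6, 2, 20) → min 2
(2, 20, 15) → min 2
(20, 15, 12) → min 12
(15, 12, 7) → min 7
(12, 7, 17) → min 7
(7, 17, 20) → min 7
(17, 20, 2) → min 2
(20, 2, 19) → min 2
(2, 19, 12) → min 2
(19, 12, 8) → min 8
(12, 8, 10) → min 8
(8, 10, 0) → min 0
(10, 0, 2) → min 0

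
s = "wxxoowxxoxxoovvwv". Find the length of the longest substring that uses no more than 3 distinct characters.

13

add w: window [w] (1 distinct), len 1
add x: window [w, x] (2 distinct), len 2
add x: window [w, x, x] (2 distinct), len 3
add o: window [w, x, x, o] (3 distinct), len 4
add o: window [w, x, x, o, o] (3 distinct), len 5
add w: window [w, x, x, o, o, w] (3 distinct), len 6
add x: window [w, x, x, o, o, w, x] (3 distinct), len 7
add x: window [w, x, x, o, o, w, x, x] (3 distinct), len 8
add o: window [w, x, x, o, o, w, x, x, o] (3 distinct), len 9
add x: window [w, x, x, o, o, w, x, x, o, x] (3 distinct), len 10
add x: window [w, x, x, o, o, w, x, x, o, x, x] (3 distinct), len 11
add o: window [w, x, x, o, o, w, x, x, o, x, x, o] (3 distinct), len 12
add o: window [w, x, x, o, o, w, x, x, o, x, x, o, o] (3 distinct), len 13
add v: window [x, x, o, x, x, o, o, v] (3 distinct), len 8
add v: window [x, x, o, x, x, o, o, v, v] (3 distinct), len 9
add w: window [o, o, v, v, w] (3 distinct), len 5
add v: window [o, o, v, v, w, v] (3 distinct), len 6
Longest length with ≤3 distinct: 13.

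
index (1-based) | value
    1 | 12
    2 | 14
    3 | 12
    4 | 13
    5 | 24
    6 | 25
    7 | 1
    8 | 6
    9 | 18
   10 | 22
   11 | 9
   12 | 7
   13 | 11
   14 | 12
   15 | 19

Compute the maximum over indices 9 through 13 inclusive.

Elements at indices 9..13: 18, 22, 9, 7, 11
max(18, 22, 9, 7, 11) = 22

22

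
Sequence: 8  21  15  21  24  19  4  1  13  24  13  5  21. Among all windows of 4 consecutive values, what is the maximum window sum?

8 21 15 21 → sum 65
21 15 21 24 → sum 81
15 21 24 19 → sum 79
21 24 19 4 → sum 68
24 19 4 1 → sum 48
19 4 1 13 → sum 37
4 1 13 24 → sum 42
1 13 24 13 → sum 51
13 24 13 5 → sum 55
24 13 5 21 → sum 63
Maximum of these is 81.

81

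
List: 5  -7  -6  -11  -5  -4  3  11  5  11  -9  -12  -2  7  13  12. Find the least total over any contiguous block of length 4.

-29

5 -7 -6 -11 → sum -19
-7 -6 -11 -5 → sum -29
-6 -11 -5 -4 → sum -26
-11 -5 -4 3 → sum -17
-5 -4 3 11 → sum 5
-4 3 11 5 → sum 15
3 11 5 11 → sum 30
11 5 11 -9 → sum 18
5 11 -9 -12 → sum -5
11 -9 -12 -2 → sum -12
-9 -12 -2 7 → sum -16
-12 -2 7 13 → sum 6
-2 7 13 12 → sum 30
Least of these is -29.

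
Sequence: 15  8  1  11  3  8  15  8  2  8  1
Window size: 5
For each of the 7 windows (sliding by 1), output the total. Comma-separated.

38, 31, 38, 45, 36, 41, 34

[15, 8, 1, 11, 3] → sum 38
[8, 1, 11, 3, 8] → sum 31
[1, 11, 3, 8, 15] → sum 38
[11, 3, 8, 15, 8] → sum 45
[3, 8, 15, 8, 2] → sum 36
[8, 15, 8, 2, 8] → sum 41
[15, 8, 2, 8, 1] → sum 34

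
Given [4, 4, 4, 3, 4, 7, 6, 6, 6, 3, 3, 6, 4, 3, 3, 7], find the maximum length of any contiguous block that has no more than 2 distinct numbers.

add 4: window [4] (1 distinct), len 1
add 4: window [4, 4] (1 distinct), len 2
add 4: window [4, 4, 4] (1 distinct), len 3
add 3: window [4, 4, 4, 3] (2 distinct), len 4
add 4: window [4, 4, 4, 3, 4] (2 distinct), len 5
add 7: window [4, 7] (2 distinct), len 2
add 6: window [7, 6] (2 distinct), len 2
add 6: window [7, 6, 6] (2 distinct), len 3
add 6: window [7, 6, 6, 6] (2 distinct), len 4
add 3: window [6, 6, 6, 3] (2 distinct), len 4
add 3: window [6, 6, 6, 3, 3] (2 distinct), len 5
add 6: window [6, 6, 6, 3, 3, 6] (2 distinct), len 6
add 4: window [6, 4] (2 distinct), len 2
add 3: window [4, 3] (2 distinct), len 2
add 3: window [4, 3, 3] (2 distinct), len 3
add 7: window [3, 3, 7] (2 distinct), len 3
Longest length with ≤2 distinct: 6.

6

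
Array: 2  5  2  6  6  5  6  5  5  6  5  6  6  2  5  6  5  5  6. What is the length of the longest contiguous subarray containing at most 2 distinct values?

10

Extend right; when distinct count exceeds 2, shrink from the left:
add 2: window [2] (1 distinct), len 1
add 5: window [2, 5] (2 distinct), len 2
add 2: window [2, 5, 2] (2 distinct), len 3
add 6: window [2, 6] (2 distinct), len 2
add 6: window [2, 6, 6] (2 distinct), len 3
add 5: window [6, 6, 5] (2 distinct), len 3
add 6: window [6, 6, 5, 6] (2 distinct), len 4
add 5: window [6, 6, 5, 6, 5] (2 distinct), len 5
add 5: window [6, 6, 5, 6, 5, 5] (2 distinct), len 6
add 6: window [6, 6, 5, 6, 5, 5, 6] (2 distinct), len 7
add 5: window [6, 6, 5, 6, 5, 5, 6, 5] (2 distinct), len 8
add 6: window [6, 6, 5, 6, 5, 5, 6, 5, 6] (2 distinct), len 9
add 6: window [6, 6, 5, 6, 5, 5, 6, 5, 6, 6] (2 distinct), len 10
add 2: window [6, 6, 2] (2 distinct), len 3
add 5: window [2, 5] (2 distinct), len 2
add 6: window [5, 6] (2 distinct), len 2
add 5: window [5, 6, 5] (2 distinct), len 3
add 5: window [5, 6, 5, 5] (2 distinct), len 4
add 6: window [5, 6, 5, 5, 6] (2 distinct), len 5
Longest length with ≤2 distinct: 10.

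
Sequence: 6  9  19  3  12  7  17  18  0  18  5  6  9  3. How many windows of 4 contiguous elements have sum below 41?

6 9 19 3 → sum 37  < 41 ✓
9 19 3 12 → sum 43
19 3 12 7 → sum 41
3 12 7 17 → sum 39  < 41 ✓
12 7 17 18 → sum 54
7 17 18 0 → sum 42
17 18 0 18 → sum 53
18 0 18 5 → sum 41
0 18 5 6 → sum 29  < 41 ✓
18 5 6 9 → sum 38  < 41 ✓
5 6 9 3 → sum 23  < 41 ✓
5 windows satisfy the condition.

5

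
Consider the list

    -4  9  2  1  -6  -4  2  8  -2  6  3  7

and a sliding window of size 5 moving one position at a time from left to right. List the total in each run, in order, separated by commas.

-4 9 2 1 -6 → sum 2
9 2 1 -6 -4 → sum 2
2 1 -6 -4 2 → sum -5
1 -6 -4 2 8 → sum 1
-6 -4 2 8 -2 → sum -2
-4 2 8 -2 6 → sum 10
2 8 -2 6 3 → sum 17
8 -2 6 3 7 → sum 22

2, 2, -5, 1, -2, 10, 17, 22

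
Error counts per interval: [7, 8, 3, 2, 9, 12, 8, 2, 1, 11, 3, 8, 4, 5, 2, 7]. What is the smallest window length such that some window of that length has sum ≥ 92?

add 7: running sum 7 < 92
add 8: running sum 15 < 92
add 3: running sum 18 < 92
add 2: running sum 20 < 92
add 9: running sum 29 < 92
add 12: running sum 41 < 92
add 8: running sum 49 < 92
add 2: running sum 51 < 92
add 1: running sum 52 < 92
add 11: running sum 63 < 92
add 3: running sum 66 < 92
add 8: running sum 74 < 92
add 4: running sum 78 < 92
add 5: running sum 83 < 92
add 2: running sum 85 < 92
add 7: shortest ending here [7, 8, 3, 2, 9, 12, 8, 2, 1, 11, 3, 8, 4, 5, 2, 7] sum 92, len 16
Shortest qualifying length: 16.

16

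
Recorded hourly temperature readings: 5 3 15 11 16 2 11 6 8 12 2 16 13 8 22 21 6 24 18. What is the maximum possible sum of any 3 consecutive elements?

51

Window sums for each of the 17 positions:
5 3 15 → sum 23
3 15 11 → sum 29
15 11 16 → sum 42
11 16 2 → sum 29
16 2 11 → sum 29
2 11 6 → sum 19
11 6 8 → sum 25
6 8 12 → sum 26
8 12 2 → sum 22
12 2 16 → sum 30
2 16 13 → sum 31
16 13 8 → sum 37
13 8 22 → sum 43
8 22 21 → sum 51
22 21 6 → sum 49
21 6 24 → sum 51
6 24 18 → sum 48
Maximum of these is 51.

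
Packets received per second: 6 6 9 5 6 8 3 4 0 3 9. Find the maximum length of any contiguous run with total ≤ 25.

add 6: [6] sum 6, len 1
add 6: [6, 6] sum 12, len 2
add 9: [6, 6, 9] sum 21, len 3
add 5: [6, 9, 5] sum 20, len 3
add 6: [9, 5, 6] sum 20, len 3
add 8: [5, 6, 8] sum 19, len 3
add 3: [5, 6, 8, 3] sum 22, len 4
add 4: [6, 8, 3, 4] sum 21, len 4
add 0: [6, 8, 3, 4, 0] sum 21, len 5
add 3: [6, 8, 3, 4, 0, 3] sum 24, len 6
add 9: [3, 4, 0, 3, 9] sum 19, len 5
Longest length seen: 6.

6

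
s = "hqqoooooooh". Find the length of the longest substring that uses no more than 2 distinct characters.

add h: window [h] (1 distinct), len 1
add q: window [h, q] (2 distinct), len 2
add q: window [h, q, q] (2 distinct), len 3
add o: window [q, q, o] (2 distinct), len 3
add o: window [q, q, o, o] (2 distinct), len 4
add o: window [q, q, o, o, o] (2 distinct), len 5
add o: window [q, q, o, o, o, o] (2 distinct), len 6
add o: window [q, q, o, o, o, o, o] (2 distinct), len 7
add o: window [q, q, o, o, o, o, o, o] (2 distinct), len 8
add o: window [q, q, o, o, o, o, o, o, o] (2 distinct), len 9
add h: window [o, o, o, o, o, o, o, h] (2 distinct), len 8
Longest length with ≤2 distinct: 9.

9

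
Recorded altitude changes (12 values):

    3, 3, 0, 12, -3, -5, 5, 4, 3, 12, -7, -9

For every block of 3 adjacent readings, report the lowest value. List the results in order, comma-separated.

Sliding a size-3 window across the 12 values:
(3, 3, 0) → min 0
(3, 0, 12) → min 0
(0, 12, -3) → min -3
(12, -3, -5) → min -5
(-3, -5, 5) → min -5
(-5, 5, 4) → min -5
(5, 4, 3) → min 3
(4, 3, 12) → min 3
(3, 12, -7) → min -7
(12, -7, -9) → min -9

0, 0, -3, -5, -5, -5, 3, 3, -7, -9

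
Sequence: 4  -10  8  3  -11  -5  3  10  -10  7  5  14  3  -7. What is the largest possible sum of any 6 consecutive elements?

[4, -10, 8, 3, -11, -5] → sum -11
[-10, 8, 3, -11, -5, 3] → sum -12
[8, 3, -11, -5, 3, 10] → sum 8
[3, -11, -5, 3, 10, -10] → sum -10
[-11, -5, 3, 10, -10, 7] → sum -6
[-5, 3, 10, -10, 7, 5] → sum 10
[3, 10, -10, 7, 5, 14] → sum 29
[10, -10, 7, 5, 14, 3] → sum 29
[-10, 7, 5, 14, 3, -7] → sum 12
Largest of these is 29.

29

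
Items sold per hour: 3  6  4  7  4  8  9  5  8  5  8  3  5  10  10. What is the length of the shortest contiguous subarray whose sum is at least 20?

Extend right; whenever the sum reaches 20, record the length and shrink from the left:
add 3: running sum 3 < 20
add 6: running sum 9 < 20
add 4: running sum 13 < 20
end 3: [3, 6, 4, 7] sum 20, len 4
end 4: [6, 4, 7, 4] sum 21, len 4
end 5: [4, 7, 4, 8] sum 23, len 4
end 6: [4, 8, 9] sum 21, len 3
end 7: [8, 9, 5] sum 22, len 3
end 8: [9, 5, 8] sum 22, len 3
end 9: [9, 5, 8, 5] sum 27, len 4
end 10: [8, 5, 8] sum 21, len 3
end 11: [8, 5, 8, 3] sum 24, len 4
end 12: [5, 8, 3, 5] sum 21, len 4
end 13: [8, 3, 5, 10] sum 26, len 4
end 14: [10, 10] sum 20, len 2
Shortest qualifying length: 2.

2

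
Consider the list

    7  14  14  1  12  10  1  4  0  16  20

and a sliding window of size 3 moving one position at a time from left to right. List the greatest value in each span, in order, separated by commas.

14, 14, 14, 12, 12, 10, 4, 16, 20

[7, 14, 14] → max 14
[14, 14, 1] → max 14
[14, 1, 12] → max 14
[1, 12, 10] → max 12
[12, 10, 1] → max 12
[10, 1, 4] → max 10
[1, 4, 0] → max 4
[4, 0, 16] → max 16
[0, 16, 20] → max 20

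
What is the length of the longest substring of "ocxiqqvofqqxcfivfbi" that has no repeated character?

add o: [o] len 1
add c: [o, c] len 2
add x: [o, c, x] len 3
add i: [o, c, x, i] len 4
add q: [o, c, x, i, q] len 5
add q (repeat q, move left end past it): [q] len 1
add v: [q, v] len 2
add o: [q, v, o] len 3
add f: [q, v, o, f] len 4
add q (repeat q, move left end past it): [v, o, f, q] len 4
add q (repeat q, move left end past it): [q] len 1
add x: [q, x] len 2
add c: [q, x, c] len 3
add f: [q, x, c, f] len 4
add i: [q, x, c, f, i] len 5
add v: [q, x, c, f, i, v] len 6
add f (repeat f, move left end past it): [i, v, f] len 3
add b: [i, v, f, b] len 4
add i (repeat i, move left end past it): [v, f, b, i] len 4
Longest all-distinct length: 6.

6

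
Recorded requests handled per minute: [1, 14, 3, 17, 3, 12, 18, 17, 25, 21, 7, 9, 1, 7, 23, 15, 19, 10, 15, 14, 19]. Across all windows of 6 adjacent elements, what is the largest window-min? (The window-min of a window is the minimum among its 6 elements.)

10

[1, 14, 3, 17, 3, 12] → min 1
[14, 3, 17, 3, 12, 18] → min 3
[3, 17, 3, 12, 18, 17] → min 3
[17, 3, 12, 18, 17, 25] → min 3
[3, 12, 18, 17, 25, 21] → min 3
[12, 18, 17, 25, 21, 7] → min 7
[18, 17, 25, 21, 7, 9] → min 7
[17, 25, 21, 7, 9, 1] → min 1
[25, 21, 7, 9, 1, 7] → min 1
[21, 7, 9, 1, 7, 23] → min 1
[7, 9, 1, 7, 23, 15] → min 1
[9, 1, 7, 23, 15, 19] → min 1
[1, 7, 23, 15, 19, 10] → min 1
[7, 23, 15, 19, 10, 15] → min 7
[23, 15, 19, 10, 15, 14] → min 10
[15, 19, 10, 15, 14, 19] → min 10
Largest of these is 10.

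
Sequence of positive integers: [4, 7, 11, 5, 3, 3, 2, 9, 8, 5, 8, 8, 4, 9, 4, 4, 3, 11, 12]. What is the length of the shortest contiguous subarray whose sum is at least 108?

Extend right; whenever the sum reaches 108, record the length and shrink from the left:
add 4: running sum 4 < 108
add 7: running sum 11 < 108
add 11: running sum 22 < 108
add 5: running sum 27 < 108
add 3: running sum 30 < 108
add 3: running sum 33 < 108
add 2: running sum 35 < 108
add 9: running sum 44 < 108
add 8: running sum 52 < 108
add 5: running sum 57 < 108
add 8: running sum 65 < 108
add 8: running sum 73 < 108
add 4: running sum 77 < 108
add 9: running sum 86 < 108
add 4: running sum 90 < 108
add 4: running sum 94 < 108
add 3: running sum 97 < 108
end 17: [4, 7, 11, 5, 3, 3, 2, 9, 8, 5, 8, 8, 4, 9, 4, 4, 3, 11] sum 108, len 18
end 18: [11, 5, 3, 3, 2, 9, 8, 5, 8, 8, 4, 9, 4, 4, 3, 11, 12] sum 109, len 17
Shortest qualifying length: 17.

17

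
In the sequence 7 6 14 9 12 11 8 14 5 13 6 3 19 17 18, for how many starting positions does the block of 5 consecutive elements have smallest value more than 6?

(7, 6, 14, 9, 12) → min 6
(6, 14, 9, 12, 11) → min 6
(14, 9, 12, 11, 8) → min 8  > 6 ✓
(9, 12, 11, 8, 14) → min 8  > 6 ✓
(12, 11, 8, 14, 5) → min 5
(11, 8, 14, 5, 13) → min 5
(8, 14, 5, 13, 6) → min 5
(14, 5, 13, 6, 3) → min 3
(5, 13, 6, 3, 19) → min 3
(13, 6, 3, 19, 17) → min 3
(6, 3, 19, 17, 18) → min 3
2 windows satisfy the condition.

2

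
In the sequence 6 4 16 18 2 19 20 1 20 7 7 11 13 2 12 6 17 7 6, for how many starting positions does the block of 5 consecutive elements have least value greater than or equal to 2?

10

(6, 4, 16, 18, 2) → min 2  ≥ 2 ✓
(4, 16, 18, 2, 19) → min 2  ≥ 2 ✓
(16, 18, 2, 19, 20) → min 2  ≥ 2 ✓
(18, 2, 19, 20, 1) → min 1
(2, 19, 20, 1, 20) → min 1
(19, 20, 1, 20, 7) → min 1
(20, 1, 20, 7, 7) → min 1
(1, 20, 7, 7, 11) → min 1
(20, 7, 7, 11, 13) → min 7  ≥ 2 ✓
(7, 7, 11, 13, 2) → min 2  ≥ 2 ✓
(7, 11, 13, 2, 12) → min 2  ≥ 2 ✓
(11, 13, 2, 12, 6) → min 2  ≥ 2 ✓
(13, 2, 12, 6, 17) → min 2  ≥ 2 ✓
(2, 12, 6, 17, 7) → min 2  ≥ 2 ✓
(12, 6, 17, 7, 6) → min 6  ≥ 2 ✓
10 windows satisfy the condition.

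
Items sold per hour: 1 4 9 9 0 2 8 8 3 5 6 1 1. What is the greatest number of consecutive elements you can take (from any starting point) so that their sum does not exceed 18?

5

[1] sum 1 len 1
[1, 4] sum 5 len 2
[1, 4, 9] sum 14 len 3
[9, 9] sum 18 len 2
[9, 9, 0] sum 18 len 3
[9, 0, 2] sum 11 len 3
[0, 2, 8] sum 10 len 3
[0, 2, 8, 8] sum 18 len 4
[8, 3] sum 11 len 2
[8, 3, 5] sum 16 len 3
[3, 5, 6] sum 14 len 3
[3, 5, 6, 1] sum 15 len 4
[3, 5, 6, 1, 1] sum 16 len 5
Longest length seen: 5.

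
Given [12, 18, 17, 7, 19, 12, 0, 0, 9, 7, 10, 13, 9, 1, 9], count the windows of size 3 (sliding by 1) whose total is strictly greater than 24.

12 18 17 → sum 47  > 24 ✓
18 17 7 → sum 42  > 24 ✓
17 7 19 → sum 43  > 24 ✓
7 19 12 → sum 38  > 24 ✓
19 12 0 → sum 31  > 24 ✓
12 0 0 → sum 12
0 0 9 → sum 9
0 9 7 → sum 16
9 7 10 → sum 26  > 24 ✓
7 10 13 → sum 30  > 24 ✓
10 13 9 → sum 32  > 24 ✓
13 9 1 → sum 23
9 1 9 → sum 19
8 windows satisfy the condition.

8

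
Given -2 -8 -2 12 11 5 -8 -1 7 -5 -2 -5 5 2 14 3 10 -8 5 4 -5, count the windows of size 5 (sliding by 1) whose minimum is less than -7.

11

(-2, -8, -2, 12, 11) → min -8  < -7 ✓
(-8, -2, 12, 11, 5) → min -8  < -7 ✓
(-2, 12, 11, 5, -8) → min -8  < -7 ✓
(12, 11, 5, -8, -1) → min -8  < -7 ✓
(11, 5, -8, -1, 7) → min -8  < -7 ✓
(5, -8, -1, 7, -5) → min -8  < -7 ✓
(-8, -1, 7, -5, -2) → min -8  < -7 ✓
(-1, 7, -5, -2, -5) → min -5
(7, -5, -2, -5, 5) → min -5
(-5, -2, -5, 5, 2) → min -5
(-2, -5, 5, 2, 14) → min -5
(-5, 5, 2, 14, 3) → min -5
(5, 2, 14, 3, 10) → min 2
(2, 14, 3, 10, -8) → min -8  < -7 ✓
(14, 3, 10, -8, 5) → min -8  < -7 ✓
(3, 10, -8, 5, 4) → min -8  < -7 ✓
(10, -8, 5, 4, -5) → min -8  < -7 ✓
11 windows satisfy the condition.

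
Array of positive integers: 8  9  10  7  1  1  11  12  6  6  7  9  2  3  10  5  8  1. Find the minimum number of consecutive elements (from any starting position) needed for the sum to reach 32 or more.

4

Extend right; whenever the sum reaches 32, record the length and shrink from the left:
add 8: running sum 8 < 32
add 9: running sum 17 < 32
add 10: running sum 27 < 32
add 7: shortest ending here [8, 9, 10, 7] sum 34, len 4
add 1: shortest ending here [8, 9, 10, 7, 1] sum 35, len 5
add 1: shortest ending here [8, 9, 10, 7, 1, 1] sum 36, len 6
add 11: shortest ending here [9, 10, 7, 1, 1, 11] sum 39, len 6
add 12: shortest ending here [7, 1, 1, 11, 12] sum 32, len 5
add 6: shortest ending here [7, 1, 1, 11, 12, 6] sum 38, len 6
add 6: shortest ending here [11, 12, 6, 6] sum 35, len 4
add 7: shortest ending here [11, 12, 6, 6, 7] sum 42, len 5
add 9: shortest ending here [12, 6, 6, 7, 9] sum 40, len 5
add 2: shortest ending here [12, 6, 6, 7, 9, 2] sum 42, len 6
add 3: shortest ending here [6, 6, 7, 9, 2, 3] sum 33, len 6
add 10: shortest ending here [6, 7, 9, 2, 3, 10] sum 37, len 6
add 5: shortest ending here [7, 9, 2, 3, 10, 5] sum 36, len 6
add 8: shortest ending here [9, 2, 3, 10, 5, 8] sum 37, len 6
add 1: shortest ending here [9, 2, 3, 10, 5, 8, 1] sum 38, len 7
Shortest qualifying length: 4.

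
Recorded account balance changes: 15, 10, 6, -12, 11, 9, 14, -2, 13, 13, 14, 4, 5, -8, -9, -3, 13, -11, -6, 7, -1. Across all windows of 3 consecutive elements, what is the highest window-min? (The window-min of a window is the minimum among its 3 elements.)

[15, 10, 6] → min 6
[10, 6, -12] → min -12
[6, -12, 11] → min -12
[-12, 11, 9] → min -12
[11, 9, 14] → min 9
[9, 14, -2] → min -2
[14, -2, 13] → min -2
[-2, 13, 13] → min -2
[13, 13, 14] → min 13
[13, 14, 4] → min 4
[14, 4, 5] → min 4
[4, 5, -8] → min -8
[5, -8, -9] → min -9
[-8, -9, -3] → min -9
[-9, -3, 13] → min -9
[-3, 13, -11] → min -11
[13, -11, -6] → min -11
[-11, -6, 7] → min -11
[-6, 7, -1] → min -6
Highest of these is 13.

13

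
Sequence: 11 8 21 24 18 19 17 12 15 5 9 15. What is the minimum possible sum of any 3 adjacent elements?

29

11 8 21 → sum 40
8 21 24 → sum 53
21 24 18 → sum 63
24 18 19 → sum 61
18 19 17 → sum 54
19 17 12 → sum 48
17 12 15 → sum 44
12 15 5 → sum 32
15 5 9 → sum 29
5 9 15 → sum 29
Minimum of these is 29.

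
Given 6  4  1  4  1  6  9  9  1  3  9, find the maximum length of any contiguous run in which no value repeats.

4

add 6: [6] len 1
add 4: [6, 4] len 2
add 1: [6, 4, 1] len 3
add 4 (repeat 4, move left end past it): [1, 4] len 2
add 1 (repeat 1, move left end past it): [4, 1] len 2
add 6: [4, 1, 6] len 3
add 9: [4, 1, 6, 9] len 4
add 9 (repeat 9, move left end past it): [9] len 1
add 1: [9, 1] len 2
add 3: [9, 1, 3] len 3
add 9 (repeat 9, move left end past it): [1, 3, 9] len 3
Longest all-distinct length: 4.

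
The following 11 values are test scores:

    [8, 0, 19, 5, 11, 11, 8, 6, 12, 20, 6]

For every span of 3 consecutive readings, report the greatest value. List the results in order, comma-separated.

8 0 19 → max 19
0 19 5 → max 19
19 5 11 → max 19
5 11 11 → max 11
11 11 8 → max 11
11 8 6 → max 11
8 6 12 → max 12
6 12 20 → max 20
12 20 6 → max 20

19, 19, 19, 11, 11, 11, 12, 20, 20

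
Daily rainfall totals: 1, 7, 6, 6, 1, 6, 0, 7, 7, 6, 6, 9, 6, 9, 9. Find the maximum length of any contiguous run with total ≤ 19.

5

add 1: [1] sum 1, len 1
add 7: [1, 7] sum 8, len 2
add 6: [1, 7, 6] sum 14, len 3
add 6: [7, 6, 6] sum 19, len 3
add 1: [6, 6, 1] sum 13, len 3
add 6: [6, 6, 1, 6] sum 19, len 4
add 0: [6, 6, 1, 6, 0] sum 19, len 5
add 7: [1, 6, 0, 7] sum 14, len 4
add 7: [0, 7, 7] sum 14, len 3
add 6: [7, 6] sum 13, len 2
add 6: [7, 6, 6] sum 19, len 3
add 9: [6, 9] sum 15, len 2
add 6: [9, 6] sum 15, len 2
add 9: [6, 9] sum 15, len 2
add 9: [9, 9] sum 18, len 2
Longest length seen: 5.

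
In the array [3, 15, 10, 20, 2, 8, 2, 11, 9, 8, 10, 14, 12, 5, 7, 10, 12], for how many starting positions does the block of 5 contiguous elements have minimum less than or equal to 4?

[3, 15, 10, 20, 2] → min 2  ≤ 4 ✓
[15, 10, 20, 2, 8] → min 2  ≤ 4 ✓
[10, 20, 2, 8, 2] → min 2  ≤ 4 ✓
[20, 2, 8, 2, 11] → min 2  ≤ 4 ✓
[2, 8, 2, 11, 9] → min 2  ≤ 4 ✓
[8, 2, 11, 9, 8] → min 2  ≤ 4 ✓
[2, 11, 9, 8, 10] → min 2  ≤ 4 ✓
[11, 9, 8, 10, 14] → min 8
[9, 8, 10, 14, 12] → min 8
[8, 10, 14, 12, 5] → min 5
[10, 14, 12, 5, 7] → min 5
[14, 12, 5, 7, 10] → min 5
[12, 5, 7, 10, 12] → min 5
7 windows satisfy the condition.

7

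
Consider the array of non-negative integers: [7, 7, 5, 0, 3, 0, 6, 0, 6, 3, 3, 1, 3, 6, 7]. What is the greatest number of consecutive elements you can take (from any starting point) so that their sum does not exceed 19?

7

add 7: [7] sum 7, len 1
add 7: [7, 7] sum 14, len 2
add 5: [7, 7, 5] sum 19, len 3
add 0: [7, 7, 5, 0] sum 19, len 4
add 3: [7, 5, 0, 3] sum 15, len 4
add 0: [7, 5, 0, 3, 0] sum 15, len 5
add 6: [5, 0, 3, 0, 6] sum 14, len 5
add 0: [5, 0, 3, 0, 6, 0] sum 14, len 6
add 6: [0, 3, 0, 6, 0, 6] sum 15, len 6
add 3: [0, 3, 0, 6, 0, 6, 3] sum 18, len 7
add 3: [0, 6, 0, 6, 3, 3] sum 18, len 6
add 1: [0, 6, 0, 6, 3, 3, 1] sum 19, len 7
add 3: [0, 6, 3, 3, 1, 3] sum 16, len 6
add 6: [3, 3, 1, 3, 6] sum 16, len 5
add 7: [1, 3, 6, 7] sum 17, len 4
Longest length seen: 7.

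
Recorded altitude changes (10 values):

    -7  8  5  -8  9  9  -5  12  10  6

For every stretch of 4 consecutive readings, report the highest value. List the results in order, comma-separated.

8, 9, 9, 9, 12, 12, 12

[-7, 8, 5, -8] → max 8
[8, 5, -8, 9] → max 9
[5, -8, 9, 9] → max 9
[-8, 9, 9, -5] → max 9
[9, 9, -5, 12] → max 12
[9, -5, 12, 10] → max 12
[-5, 12, 10, 6] → max 12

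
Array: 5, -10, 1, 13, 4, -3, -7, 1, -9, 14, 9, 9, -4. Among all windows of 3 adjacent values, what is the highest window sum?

5 -10 1 → sum -4
-10 1 13 → sum 4
1 13 4 → sum 18
13 4 -3 → sum 14
4 -3 -7 → sum -6
-3 -7 1 → sum -9
-7 1 -9 → sum -15
1 -9 14 → sum 6
-9 14 9 → sum 14
14 9 9 → sum 32
9 9 -4 → sum 14
Highest of these is 32.

32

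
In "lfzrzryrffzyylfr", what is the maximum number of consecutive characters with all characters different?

4

[l] len 1
[l, f] len 2
[l, f, z] len 3
[l, f, z, r] len 4
[r, z] len 2
[z, r] len 2
[z, r, y] len 3
[y, r] len 2
[y, r, f] len 3
[f] len 1
[f, z] len 2
[f, z, y] len 3
[y] len 1
[y, l] len 2
[y, l, f] len 3
[y, l, f, r] len 4
Longest all-distinct length: 4.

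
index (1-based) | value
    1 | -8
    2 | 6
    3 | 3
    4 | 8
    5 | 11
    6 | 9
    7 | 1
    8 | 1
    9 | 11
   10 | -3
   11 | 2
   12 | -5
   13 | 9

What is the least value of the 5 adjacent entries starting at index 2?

3

Elements at indices 2..6: 6, 3, 8, 11, 9
min(6, 3, 8, 11, 9) = 3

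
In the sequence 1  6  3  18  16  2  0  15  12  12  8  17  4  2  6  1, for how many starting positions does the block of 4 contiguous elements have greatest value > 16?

8

(1, 6, 3, 18) → max 18  > 16 ✓
(6, 3, 18, 16) → max 18  > 16 ✓
(3, 18, 16, 2) → max 18  > 16 ✓
(18, 16, 2, 0) → max 18  > 16 ✓
(16, 2, 0, 15) → max 16
(2, 0, 15, 12) → max 15
(0, 15, 12, 12) → max 15
(15, 12, 12, 8) → max 15
(12, 12, 8, 17) → max 17  > 16 ✓
(12, 8, 17, 4) → max 17  > 16 ✓
(8, 17, 4, 2) → max 17  > 16 ✓
(17, 4, 2, 6) → max 17  > 16 ✓
(4, 2, 6, 1) → max 6
8 windows satisfy the condition.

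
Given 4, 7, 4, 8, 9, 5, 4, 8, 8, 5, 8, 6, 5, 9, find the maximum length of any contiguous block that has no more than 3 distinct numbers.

6

[4] 1 distinct, len 1
[4, 7] 2 distinct, len 2
[4, 7, 4] 2 distinct, len 3
[4, 7, 4, 8] 3 distinct, len 4
[4, 8, 9] 3 distinct, len 3
[8, 9, 5] 3 distinct, len 3
[9, 5, 4] 3 distinct, len 3
[5, 4, 8] 3 distinct, len 3
[5, 4, 8, 8] 3 distinct, len 4
[5, 4, 8, 8, 5] 3 distinct, len 5
[5, 4, 8, 8, 5, 8] 3 distinct, len 6
[8, 8, 5, 8, 6] 3 distinct, len 5
[8, 8, 5, 8, 6, 5] 3 distinct, len 6
[6, 5, 9] 3 distinct, len 3
Longest length with ≤3 distinct: 6.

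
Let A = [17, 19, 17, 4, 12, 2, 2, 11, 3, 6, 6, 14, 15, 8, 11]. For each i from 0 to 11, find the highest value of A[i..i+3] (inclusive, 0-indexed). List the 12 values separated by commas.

19, 19, 17, 12, 12, 11, 11, 11, 14, 15, 15, 15

(17, 19, 17, 4) → max 19
(19, 17, 4, 12) → max 19
(17, 4, 12, 2) → max 17
(4, 12, 2, 2) → max 12
(12, 2, 2, 11) → max 12
(2, 2, 11, 3) → max 11
(2, 11, 3, 6) → max 11
(11, 3, 6, 6) → max 11
(3, 6, 6, 14) → max 14
(6, 6, 14, 15) → max 15
(6, 14, 15, 8) → max 15
(14, 15, 8, 11) → max 15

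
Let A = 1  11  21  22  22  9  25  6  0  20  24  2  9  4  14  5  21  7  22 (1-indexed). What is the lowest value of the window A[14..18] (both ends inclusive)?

4

Elements at indices 14..18: 4, 14, 5, 21, 7
min(4, 14, 5, 21, 7) = 4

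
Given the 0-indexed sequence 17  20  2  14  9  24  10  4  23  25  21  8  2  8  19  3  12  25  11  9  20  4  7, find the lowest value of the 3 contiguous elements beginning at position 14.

Elements at indices 14..16: 19, 3, 12
min(19, 3, 12) = 3

3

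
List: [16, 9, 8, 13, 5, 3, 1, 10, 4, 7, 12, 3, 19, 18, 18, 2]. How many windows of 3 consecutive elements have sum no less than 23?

[16, 9, 8] → sum 33  ≥ 23 ✓
[9, 8, 13] → sum 30  ≥ 23 ✓
[8, 13, 5] → sum 26  ≥ 23 ✓
[13, 5, 3] → sum 21
[5, 3, 1] → sum 9
[3, 1, 10] → sum 14
[1, 10, 4] → sum 15
[10, 4, 7] → sum 21
[4, 7, 12] → sum 23  ≥ 23 ✓
[7, 12, 3] → sum 22
[12, 3, 19] → sum 34  ≥ 23 ✓
[3, 19, 18] → sum 40  ≥ 23 ✓
[19, 18, 18] → sum 55  ≥ 23 ✓
[18, 18, 2] → sum 38  ≥ 23 ✓
8 windows satisfy the condition.

8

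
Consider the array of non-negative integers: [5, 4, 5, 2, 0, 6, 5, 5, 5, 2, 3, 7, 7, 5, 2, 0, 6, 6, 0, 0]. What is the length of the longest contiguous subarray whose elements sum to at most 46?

Extend to the right; shrink from the left whenever the sum exceeds 46:
→ 5: sum 5, len 1
→ 4: sum 9, len 2
→ 5: sum 14, len 3
→ 2: sum 16, len 4
→ 0: sum 16, len 5
→ 6: sum 22, len 6
→ 5: sum 27, len 7
→ 5: sum 32, len 8
→ 5: sum 37, len 9
→ 2: sum 39, len 10
→ 3: sum 42, len 11
→ 7 (dropped 5): sum 44, len 11
→ 7 (dropped 4, 5): sum 42, len 10
→ 5 (dropped 2): sum 45, len 10
→ 2 (dropped 0, 6): sum 41, len 9
→ 0: sum 41, len 10
→ 6 (dropped 5): sum 42, len 10
→ 6 (dropped 5): sum 43, len 10
→ 0: sum 43, len 11
→ 0: sum 43, len 12
Longest length seen: 12.

12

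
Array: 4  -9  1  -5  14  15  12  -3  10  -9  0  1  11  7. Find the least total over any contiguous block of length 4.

-9

Each size-4 window and its sum:
4 -9 1 -5 → sum -9
-9 1 -5 14 → sum 1
1 -5 14 15 → sum 25
-5 14 15 12 → sum 36
14 15 12 -3 → sum 38
15 12 -3 10 → sum 34
12 -3 10 -9 → sum 10
-3 10 -9 0 → sum -2
10 -9 0 1 → sum 2
-9 0 1 11 → sum 3
0 1 11 7 → sum 19
Least of these is -9.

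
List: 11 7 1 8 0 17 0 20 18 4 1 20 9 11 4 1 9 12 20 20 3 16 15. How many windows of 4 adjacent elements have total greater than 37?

11 7 1 8 → sum 27
7 1 8 0 → sum 16
1 8 0 17 → sum 26
8 0 17 0 → sum 25
0 17 0 20 → sum 37
17 0 20 18 → sum 55  > 37 ✓
0 20 18 4 → sum 42  > 37 ✓
20 18 4 1 → sum 43  > 37 ✓
18 4 1 20 → sum 43  > 37 ✓
4 1 20 9 → sum 34
1 20 9 11 → sum 41  > 37 ✓
20 9 11 4 → sum 44  > 37 ✓
9 11 4 1 → sum 25
11 4 1 9 → sum 25
4 1 9 12 → sum 26
1 9 12 20 → sum 42  > 37 ✓
9 12 20 20 → sum 61  > 37 ✓
12 20 20 3 → sum 55  > 37 ✓
20 20 3 16 → sum 59  > 37 ✓
20 3 16 15 → sum 54  > 37 ✓
11 windows satisfy the condition.

11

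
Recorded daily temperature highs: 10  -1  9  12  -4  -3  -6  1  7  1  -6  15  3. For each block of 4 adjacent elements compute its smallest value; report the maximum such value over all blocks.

Window mins for each of the 10 positions:
[10, -1, 9, 12] → min -1
[-1, 9, 12, -4] → min -4
[9, 12, -4, -3] → min -4
[12, -4, -3, -6] → min -6
[-4, -3, -6, 1] → min -6
[-3, -6, 1, 7] → min -6
[-6, 1, 7, 1] → min -6
[1, 7, 1, -6] → min -6
[7, 1, -6, 15] → min -6
[1, -6, 15, 3] → min -6
Maximum of these is -1.

-1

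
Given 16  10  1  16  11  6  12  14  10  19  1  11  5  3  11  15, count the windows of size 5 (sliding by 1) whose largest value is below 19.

16 10 1 16 11 → max 16  < 19 ✓
10 1 16 11 6 → max 16  < 19 ✓
1 16 11 6 12 → max 16  < 19 ✓
16 11 6 12 14 → max 16  < 19 ✓
11 6 12 14 10 → max 14  < 19 ✓
6 12 14 10 19 → max 19
12 14 10 19 1 → max 19
14 10 19 1 11 → max 19
10 19 1 11 5 → max 19
19 1 11 5 3 → max 19
1 11 5 3 11 → max 11  < 19 ✓
11 5 3 11 15 → max 15  < 19 ✓
7 windows satisfy the condition.

7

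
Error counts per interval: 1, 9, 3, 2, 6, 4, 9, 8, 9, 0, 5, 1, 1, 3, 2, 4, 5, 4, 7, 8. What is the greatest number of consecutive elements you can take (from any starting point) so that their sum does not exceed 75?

[1] sum 1 len 1
[1, 9] sum 10 len 2
[1, 9, 3] sum 13 len 3
[1, 9, 3, 2] sum 15 len 4
[1, 9, 3, 2, 6] sum 21 len 5
[1, 9, 3, 2, 6, 4] sum 25 len 6
[1, 9, 3, 2, 6, 4, 9] sum 34 len 7
[1, 9, 3, 2, 6, 4, 9, 8] sum 42 len 8
[1, 9, 3, 2, 6, 4, 9, 8, 9] sum 51 len 9
[1, 9, 3, 2, 6, 4, 9, 8, 9, 0] sum 51 len 10
[1, 9, 3, 2, 6, 4, 9, 8, 9, 0, 5] sum 56 len 11
[1, 9, 3, 2, 6, 4, 9, 8, 9, 0, 5, 1] sum 57 len 12
[1, 9, 3, 2, 6, 4, 9, 8, 9, 0, 5, 1, 1] sum 58 len 13
[1, 9, 3, 2, 6, 4, 9, 8, 9, 0, 5, 1, 1, 3] sum 61 len 14
[1, 9, 3, 2, 6, 4, 9, 8, 9, 0, 5, 1, 1, 3, 2] sum 63 len 15
[1, 9, 3, 2, 6, 4, 9, 8, 9, 0, 5, 1, 1, 3, 2, 4] sum 67 len 16
[1, 9, 3, 2, 6, 4, 9, 8, 9, 0, 5, 1, 1, 3, 2, 4, 5] sum 72 len 17
[9, 3, 2, 6, 4, 9, 8, 9, 0, 5, 1, 1, 3, 2, 4, 5, 4] sum 75 len 17
[3, 2, 6, 4, 9, 8, 9, 0, 5, 1, 1, 3, 2, 4, 5, 4, 7] sum 73 len 17
[4, 9, 8, 9, 0, 5, 1, 1, 3, 2, 4, 5, 4, 7, 8] sum 70 len 15
Longest length seen: 17.

17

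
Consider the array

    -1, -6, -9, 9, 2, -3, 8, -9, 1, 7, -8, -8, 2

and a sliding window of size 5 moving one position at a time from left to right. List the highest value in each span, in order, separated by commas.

9, 9, 9, 9, 8, 8, 8, 7, 7

[-1, -6, -9, 9, 2] → max 9
[-6, -9, 9, 2, -3] → max 9
[-9, 9, 2, -3, 8] → max 9
[9, 2, -3, 8, -9] → max 9
[2, -3, 8, -9, 1] → max 8
[-3, 8, -9, 1, 7] → max 8
[8, -9, 1, 7, -8] → max 8
[-9, 1, 7, -8, -8] → max 7
[1, 7, -8, -8, 2] → max 7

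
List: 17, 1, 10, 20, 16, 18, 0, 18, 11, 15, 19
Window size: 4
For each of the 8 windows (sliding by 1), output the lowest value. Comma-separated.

[17, 1, 10, 20] → min 1
[1, 10, 20, 16] → min 1
[10, 20, 16, 18] → min 10
[20, 16, 18, 0] → min 0
[16, 18, 0, 18] → min 0
[18, 0, 18, 11] → min 0
[0, 18, 11, 15] → min 0
[18, 11, 15, 19] → min 11

1, 1, 10, 0, 0, 0, 0, 11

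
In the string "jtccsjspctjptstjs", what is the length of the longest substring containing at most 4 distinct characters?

add j: window [j] (1 distinct), len 1
add t: window [j, t] (2 distinct), len 2
add c: window [j, t, c] (3 distinct), len 3
add c: window [j, t, c, c] (3 distinct), len 4
add s: window [j, t, c, c, s] (4 distinct), len 5
add j: window [j, t, c, c, s, j] (4 distinct), len 6
add s: window [j, t, c, c, s, j, s] (4 distinct), len 7
add p: window [c, c, s, j, s, p] (4 distinct), len 6
add c: window [c, c, s, j, s, p, c] (4 distinct), len 7
add t: window [s, p, c, t] (4 distinct), len 4
add j: window [p, c, t, j] (4 distinct), len 4
add p: window [p, c, t, j, p] (4 distinct), len 5
add t: window [p, c, t, j, p, t] (4 distinct), len 6
add s: window [t, j, p, t, s] (4 distinct), len 5
add t: window [t, j, p, t, s, t] (4 distinct), len 6
add j: window [t, j, p, t, s, t, j] (4 distinct), len 7
add s: window [t, j, p, t, s, t, j, s] (4 distinct), len 8
Longest length with ≤4 distinct: 8.

8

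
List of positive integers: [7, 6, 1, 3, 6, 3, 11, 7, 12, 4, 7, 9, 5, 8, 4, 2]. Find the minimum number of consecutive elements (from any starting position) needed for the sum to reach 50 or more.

6

add 7: running sum 7 < 50
add 6: running sum 13 < 50
add 1: running sum 14 < 50
add 3: running sum 17 < 50
add 6: running sum 23 < 50
add 3: running sum 26 < 50
add 11: running sum 37 < 50
add 7: running sum 44 < 50
add 12: shortest ending here [7, 6, 1, 3, 6, 3, 11, 7, 12] sum 56, len 9
add 4: shortest ending here [6, 1, 3, 6, 3, 11, 7, 12, 4] sum 53, len 9
add 7: shortest ending here [6, 3, 11, 7, 12, 4, 7] sum 50, len 7
add 9: shortest ending here [11, 7, 12, 4, 7, 9] sum 50, len 6
add 5: shortest ending here [11, 7, 12, 4, 7, 9, 5] sum 55, len 7
add 8: shortest ending here [7, 12, 4, 7, 9, 5, 8] sum 52, len 7
add 4: shortest ending here [7, 12, 4, 7, 9, 5, 8, 4] sum 56, len 8
add 2: shortest ending here [12, 4, 7, 9, 5, 8, 4, 2] sum 51, len 8
Shortest qualifying length: 6.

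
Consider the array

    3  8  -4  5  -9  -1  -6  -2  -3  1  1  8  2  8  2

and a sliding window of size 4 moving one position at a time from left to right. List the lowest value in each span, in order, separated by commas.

-4, -9, -9, -9, -9, -6, -6, -3, -3, 1, 1, 2

[3, 8, -4, 5] → min -4
[8, -4, 5, -9] → min -9
[-4, 5, -9, -1] → min -9
[5, -9, -1, -6] → min -9
[-9, -1, -6, -2] → min -9
[-1, -6, -2, -3] → min -6
[-6, -2, -3, 1] → min -6
[-2, -3, 1, 1] → min -3
[-3, 1, 1, 8] → min -3
[1, 1, 8, 2] → min 1
[1, 8, 2, 8] → min 1
[8, 2, 8, 2] → min 2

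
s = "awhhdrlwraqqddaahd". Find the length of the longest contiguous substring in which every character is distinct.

5

[a] len 1
[a, w] len 2
[a, w, h] len 3
[h] len 1
[h, d] len 2
[h, d, r] len 3
[h, d, r, l] len 4
[h, d, r, l, w] len 5
[l, w, r] len 3
[l, w, r, a] len 4
[l, w, r, a, q] len 5
[q] len 1
[q, d] len 2
[d] len 1
[d, a] len 2
[a] len 1
[a, h] len 2
[a, h, d] len 3
Longest all-distinct length: 5.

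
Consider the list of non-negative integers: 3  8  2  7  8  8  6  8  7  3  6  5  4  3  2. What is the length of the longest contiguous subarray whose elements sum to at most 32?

7

add 3: [3] sum 3, len 1
add 8: [3, 8] sum 11, len 2
add 2: [3, 8, 2] sum 13, len 3
add 7: [3, 8, 2, 7] sum 20, len 4
add 8: [3, 8, 2, 7, 8] sum 28, len 5
add 8: [2, 7, 8, 8] sum 25, len 4
add 6: [2, 7, 8, 8, 6] sum 31, len 5
add 8: [8, 8, 6, 8] sum 30, len 4
add 7: [8, 6, 8, 7] sum 29, len 4
add 3: [8, 6, 8, 7, 3] sum 32, len 5
add 6: [6, 8, 7, 3, 6] sum 30, len 5
add 5: [8, 7, 3, 6, 5] sum 29, len 5
add 4: [7, 3, 6, 5, 4] sum 25, len 5
add 3: [7, 3, 6, 5, 4, 3] sum 28, len 6
add 2: [7, 3, 6, 5, 4, 3, 2] sum 30, len 7
Longest length seen: 7.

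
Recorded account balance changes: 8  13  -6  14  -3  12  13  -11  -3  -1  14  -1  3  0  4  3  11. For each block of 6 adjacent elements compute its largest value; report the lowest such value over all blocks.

11

(8, 13, -6, 14, -3, 12) → max 14
(13, -6, 14, -3, 12, 13) → max 14
(-6, 14, -3, 12, 13, -11) → max 14
(14, -3, 12, 13, -11, -3) → max 14
(-3, 12, 13, -11, -3, -1) → max 13
(12, 13, -11, -3, -1, 14) → max 14
(13, -11, -3, -1, 14, -1) → max 14
(-11, -3, -1, 14, -1, 3) → max 14
(-3, -1, 14, -1, 3, 0) → max 14
(-1, 14, -1, 3, 0, 4) → max 14
(14, -1, 3, 0, 4, 3) → max 14
(-1, 3, 0, 4, 3, 11) → max 11
Lowest of these is 11.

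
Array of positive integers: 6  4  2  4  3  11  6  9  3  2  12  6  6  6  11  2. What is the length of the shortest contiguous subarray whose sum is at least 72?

Extend right; whenever the sum reaches 72, record the length and shrink from the left:
add 6: running sum 6 < 72
add 4: running sum 10 < 72
add 2: running sum 12 < 72
add 4: running sum 16 < 72
add 3: running sum 19 < 72
add 11: running sum 30 < 72
add 6: running sum 36 < 72
add 9: running sum 45 < 72
add 3: running sum 48 < 72
add 2: running sum 50 < 72
add 12: running sum 62 < 72
add 6: running sum 68 < 72
add 6: shortest ending here [6, 4, 2, 4, 3, 11, 6, 9, 3, 2, 12, 6, 6] sum 74, len 13
add 6: shortest ending here [4, 2, 4, 3, 11, 6, 9, 3, 2, 12, 6, 6, 6] sum 74, len 13
add 11: shortest ending here [11, 6, 9, 3, 2, 12, 6, 6, 6, 11] sum 72, len 10
add 2: shortest ending here [11, 6, 9, 3, 2, 12, 6, 6, 6, 11, 2] sum 74, len 11
Shortest qualifying length: 10.

10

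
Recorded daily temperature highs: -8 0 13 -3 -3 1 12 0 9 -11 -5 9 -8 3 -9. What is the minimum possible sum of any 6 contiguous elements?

-21

-8 0 13 -3 -3 1 → sum 0
0 13 -3 -3 1 12 → sum 20
13 -3 -3 1 12 0 → sum 20
-3 -3 1 12 0 9 → sum 16
-3 1 12 0 9 -11 → sum 8
1 12 0 9 -11 -5 → sum 6
12 0 9 -11 -5 9 → sum 14
0 9 -11 -5 9 -8 → sum -6
9 -11 -5 9 -8 3 → sum -3
-11 -5 9 -8 3 -9 → sum -21
Minimum of these is -21.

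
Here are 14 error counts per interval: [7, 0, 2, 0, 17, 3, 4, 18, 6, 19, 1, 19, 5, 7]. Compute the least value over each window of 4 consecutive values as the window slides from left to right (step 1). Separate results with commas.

0, 0, 0, 0, 3, 3, 4, 1, 1, 1, 1

(7, 0, 2, 0) → min 0
(0, 2, 0, 17) → min 0
(2, 0, 17, 3) → min 0
(0, 17, 3, 4) → min 0
(17, 3, 4, 18) → min 3
(3, 4, 18, 6) → min 3
(4, 18, 6, 19) → min 4
(18, 6, 19, 1) → min 1
(6, 19, 1, 19) → min 1
(19, 1, 19, 5) → min 1
(1, 19, 5, 7) → min 1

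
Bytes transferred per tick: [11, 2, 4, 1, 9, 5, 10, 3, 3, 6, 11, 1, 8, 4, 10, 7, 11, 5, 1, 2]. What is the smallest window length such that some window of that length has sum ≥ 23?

add 11: running sum 11 < 23
add 2: running sum 13 < 23
add 4: running sum 17 < 23
add 1: running sum 18 < 23
end 4: [11, 2, 4, 1, 9] sum 27, len 5
end 5: [11, 2, 4, 1, 9, 5] sum 32, len 6
end 6: [9, 5, 10] sum 24, len 3
end 7: [9, 5, 10, 3] sum 27, len 4
end 8: [9, 5, 10, 3, 3] sum 30, len 5
end 9: [5, 10, 3, 3, 6] sum 27, len 5
end 10: [3, 3, 6, 11] sum 23, len 4
end 11: [3, 3, 6, 11, 1] sum 24, len 5
end 12: [6, 11, 1, 8] sum 26, len 4
end 13: [11, 1, 8, 4] sum 24, len 4
end 14: [1, 8, 4, 10] sum 23, len 4
end 15: [8, 4, 10, 7] sum 29, len 4
end 16: [10, 7, 11] sum 28, len 3
end 17: [7, 11, 5] sum 23, len 3
end 18: [7, 11, 5, 1] sum 24, len 4
end 19: [7, 11, 5, 1, 2] sum 26, len 5
Shortest qualifying length: 3.

3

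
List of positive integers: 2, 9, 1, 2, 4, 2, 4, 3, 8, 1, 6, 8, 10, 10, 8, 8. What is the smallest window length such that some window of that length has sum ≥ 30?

4

add 2: running sum 2 < 30
add 9: running sum 11 < 30
add 1: running sum 12 < 30
add 2: running sum 14 < 30
add 4: running sum 18 < 30
add 2: running sum 20 < 30
add 4: running sum 24 < 30
add 3: running sum 27 < 30
add 8: shortest ending here [9, 1, 2, 4, 2, 4, 3, 8] sum 33, len 8
add 1: shortest ending here [9, 1, 2, 4, 2, 4, 3, 8, 1] sum 34, len 9
add 6: shortest ending here [2, 4, 2, 4, 3, 8, 1, 6] sum 30, len 8
add 8: shortest ending here [4, 3, 8, 1, 6, 8] sum 30, len 6
add 10: shortest ending here [8, 1, 6, 8, 10] sum 33, len 5
add 10: shortest ending here [6, 8, 10, 10] sum 34, len 4
add 8: shortest ending here [8, 10, 10, 8] sum 36, len 4
add 8: shortest ending here [10, 10, 8, 8] sum 36, len 4
Shortest qualifying length: 4.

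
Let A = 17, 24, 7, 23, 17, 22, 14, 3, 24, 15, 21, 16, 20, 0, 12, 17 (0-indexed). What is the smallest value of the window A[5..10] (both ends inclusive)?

Elements at indices 5..10: 22, 14, 3, 24, 15, 21
min(22, 14, 3, 24, 15, 21) = 3

3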